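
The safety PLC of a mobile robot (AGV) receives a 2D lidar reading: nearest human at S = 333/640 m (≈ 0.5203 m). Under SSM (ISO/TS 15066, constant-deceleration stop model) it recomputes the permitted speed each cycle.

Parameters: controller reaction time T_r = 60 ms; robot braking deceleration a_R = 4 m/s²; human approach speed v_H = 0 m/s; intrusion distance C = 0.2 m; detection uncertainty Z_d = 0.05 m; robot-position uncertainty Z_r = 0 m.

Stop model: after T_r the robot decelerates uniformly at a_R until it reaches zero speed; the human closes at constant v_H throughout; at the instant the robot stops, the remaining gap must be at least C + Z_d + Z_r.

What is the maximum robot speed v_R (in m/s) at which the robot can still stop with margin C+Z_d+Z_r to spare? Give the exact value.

collect terms ⇒ (1/8)·v_R² + (3/50)·v_R + (-173/640) = 0
  disc = (3/50)² − 4·(1/8)·(-173/640) = 22201/160000 ; √disc = 149/400
  v_R = (−(3/50) + 149/400) / (2·(1/8)) = 5/4 m/s
check:
stop time T_s = (5/4)/4 = 0.3125 s
robot covers v_R·T_r = 1.2500·0.0600 = 0.0750 m before braking
braking distance = 1.2500²/(2·4.0000) = 0.1953 m
human over T_r+T_s: 0.0000·(0.0600+0.3125) = 0.0000 m
C+Z_d+Z_r = 0.2000+0.0500+0.0000 = 0.2500 m
sum ≈ 0.0750+0.1953+0.0000+0.2500 ≈ 0.5203 m = S ✓

v_R_max = 5/4 m/s = 1.2500 m/s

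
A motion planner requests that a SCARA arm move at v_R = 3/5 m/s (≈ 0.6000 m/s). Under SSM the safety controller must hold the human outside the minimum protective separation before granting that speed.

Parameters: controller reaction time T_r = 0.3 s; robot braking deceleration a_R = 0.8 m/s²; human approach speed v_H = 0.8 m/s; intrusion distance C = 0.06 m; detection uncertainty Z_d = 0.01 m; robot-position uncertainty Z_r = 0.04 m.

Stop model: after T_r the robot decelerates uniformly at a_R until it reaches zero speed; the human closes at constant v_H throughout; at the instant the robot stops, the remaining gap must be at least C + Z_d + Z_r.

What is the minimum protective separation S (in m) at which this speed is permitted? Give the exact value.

stop time T_s = (3/5)/(4/5) = 0.7500 s
robot covers v_R·T_r = 0.6000·0.3000 = 0.1800 m before braking
robot under decel: 0.6000²/(2·0.8000) = 0.2250 m
human closes 0.8000·1.0500 = 0.8400 m
C+Z_d+Z_r = 0.0600+0.0100+0.0400 = 0.1100 m
S_min ≈ 0.1800+0.2250+0.8400+0.1100  ⇒  S_min = 271/200 m

S_min = 271/200 m = 1.3550 m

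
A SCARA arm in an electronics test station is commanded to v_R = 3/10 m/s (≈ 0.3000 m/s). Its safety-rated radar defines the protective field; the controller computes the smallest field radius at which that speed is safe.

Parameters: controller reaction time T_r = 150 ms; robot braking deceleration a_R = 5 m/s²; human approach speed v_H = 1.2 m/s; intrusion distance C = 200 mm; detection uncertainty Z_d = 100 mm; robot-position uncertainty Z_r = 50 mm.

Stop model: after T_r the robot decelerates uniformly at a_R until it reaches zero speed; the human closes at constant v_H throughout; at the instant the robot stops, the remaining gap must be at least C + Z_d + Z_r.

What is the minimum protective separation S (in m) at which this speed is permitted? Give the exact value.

S_min = 82/125 m = 0.6560 m

T_s = v_R/a_R = (3/10)/5 = 0.0600 s
reaction-phase robot travel = 0.3000·0.1500 = 0.0450 m
robot covers 0.3000·0.0600 − ½·5.0000·0.0600² = 0.0090 m while stopping
human over T_r+T_s: 1.2000·(0.1500+0.0600) = 0.2520 m
residual clearance needed = 0.2000+0.1000+0.0500 = 0.3500 m
S_min ≈ 0.0450+0.0090+0.2520+0.3500  ⇒  S_min = 82/125 m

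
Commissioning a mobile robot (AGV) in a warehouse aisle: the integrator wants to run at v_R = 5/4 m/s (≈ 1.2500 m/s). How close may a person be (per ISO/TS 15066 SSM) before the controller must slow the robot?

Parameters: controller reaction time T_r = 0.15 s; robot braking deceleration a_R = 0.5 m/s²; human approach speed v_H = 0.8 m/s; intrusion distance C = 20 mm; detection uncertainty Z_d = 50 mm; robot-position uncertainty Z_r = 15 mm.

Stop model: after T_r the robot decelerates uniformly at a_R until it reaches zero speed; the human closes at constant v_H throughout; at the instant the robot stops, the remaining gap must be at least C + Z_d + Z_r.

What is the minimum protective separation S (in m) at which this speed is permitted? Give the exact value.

braking lasts T_s = (5/4)/(1/2) = 2.5000 s
robot in T_r: 1.2500·0.1500 = 0.1875 m
robot covers 1.2500·2.5000 − ½·0.5000·2.5000² = 1.5625 m while stopping
human closes 0.8000·2.6500 = 2.1200 m
margins: 0.0200+0.0500+0.0150 = 0.0850 m
S_min ≈ 0.1875+1.5625+2.1200+0.0850  ⇒  S_min = 791/200 m

S_min = 791/200 m = 3.9550 m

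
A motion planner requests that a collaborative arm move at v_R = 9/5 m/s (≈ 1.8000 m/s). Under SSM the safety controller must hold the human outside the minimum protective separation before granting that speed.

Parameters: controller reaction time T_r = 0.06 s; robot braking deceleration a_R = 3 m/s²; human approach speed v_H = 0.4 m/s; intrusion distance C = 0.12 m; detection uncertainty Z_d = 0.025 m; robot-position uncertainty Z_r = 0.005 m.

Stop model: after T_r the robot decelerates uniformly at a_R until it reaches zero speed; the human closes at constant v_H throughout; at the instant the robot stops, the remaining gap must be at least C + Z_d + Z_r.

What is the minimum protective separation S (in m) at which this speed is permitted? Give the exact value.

T_s = v_R/a_R = (9/5)/3 = 0.6000 s
robot covers v_R·T_r = 1.8000·0.0600 = 0.1080 m before braking
robot covers 1.8000·0.6000 − ½·3.0000·0.6000² = 0.5400 m while stopping
human closes 0.4000·0.6600 = 0.2640 m
residual clearance needed = 0.1200+0.0250+0.0050 = 0.1500 m
S_min ≈ 0.1080+0.5400+0.2640+0.1500  ⇒  S_min = 531/500 m

S_min = 531/500 m = 1.0620 m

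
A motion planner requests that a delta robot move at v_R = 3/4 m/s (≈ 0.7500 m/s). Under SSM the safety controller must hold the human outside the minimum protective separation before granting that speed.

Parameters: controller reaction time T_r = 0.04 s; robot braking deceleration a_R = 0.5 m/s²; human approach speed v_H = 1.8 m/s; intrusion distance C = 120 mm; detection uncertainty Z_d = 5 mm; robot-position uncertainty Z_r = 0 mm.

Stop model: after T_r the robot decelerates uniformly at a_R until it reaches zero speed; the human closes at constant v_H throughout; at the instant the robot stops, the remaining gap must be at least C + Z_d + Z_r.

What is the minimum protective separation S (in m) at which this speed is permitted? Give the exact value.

S_min = 6979/2000 m = 3.4895 m

stop time T_s = (3/4)/(1/2) = 1.5000 s
robot in T_r: 0.7500·0.0400 = 0.0300 m
robot under decel: 0.7500²/(2·0.5000) = 0.5625 m
human closes 1.8000·1.5400 = 2.7720 m
residual clearance needed = 0.1200+0.0050+0.0000 = 0.1250 m
S_min ≈ 0.0300+0.5625+2.7720+0.1250  ⇒  S_min = 6979/2000 m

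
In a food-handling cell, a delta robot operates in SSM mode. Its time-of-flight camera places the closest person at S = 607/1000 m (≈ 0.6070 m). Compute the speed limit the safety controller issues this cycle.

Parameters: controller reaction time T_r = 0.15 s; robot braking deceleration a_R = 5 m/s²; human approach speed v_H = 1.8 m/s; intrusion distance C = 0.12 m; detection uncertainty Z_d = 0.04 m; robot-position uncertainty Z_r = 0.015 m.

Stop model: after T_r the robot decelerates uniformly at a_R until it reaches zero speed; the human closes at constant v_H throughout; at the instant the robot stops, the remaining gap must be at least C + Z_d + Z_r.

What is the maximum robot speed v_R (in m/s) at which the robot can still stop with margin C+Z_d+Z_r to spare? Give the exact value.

v_R_max = 3/10 m/s = 0.3000 m/s

collect terms ⇒ (1/10)·v_R² + (51/100)·v_R + (-81/500) = 0
  disc = (51/100)² − 4·(1/10)·(-81/500) = 3249/10000 ; √disc = 57/100
  v_R = (−(51/100) + 57/100) / (2·(1/10)) = 3/10 m/s
check:
T_s = v_R/a_R = (3/10)/5 = 0.0600 s
reaction-phase robot travel = 0.3000·0.1500 = 0.0450 m
robot covers 0.3000·0.0600 − ½·5.0000·0.0600² = 0.0090 m while stopping
human over T_r+T_s: 1.8000·(0.1500+0.0600) = 0.3780 m
residual clearance needed = 0.1200+0.0400+0.0150 = 0.1750 m
sum ≈ 0.0450+0.0090+0.3780+0.1750 ≈ 0.6070 m = S ✓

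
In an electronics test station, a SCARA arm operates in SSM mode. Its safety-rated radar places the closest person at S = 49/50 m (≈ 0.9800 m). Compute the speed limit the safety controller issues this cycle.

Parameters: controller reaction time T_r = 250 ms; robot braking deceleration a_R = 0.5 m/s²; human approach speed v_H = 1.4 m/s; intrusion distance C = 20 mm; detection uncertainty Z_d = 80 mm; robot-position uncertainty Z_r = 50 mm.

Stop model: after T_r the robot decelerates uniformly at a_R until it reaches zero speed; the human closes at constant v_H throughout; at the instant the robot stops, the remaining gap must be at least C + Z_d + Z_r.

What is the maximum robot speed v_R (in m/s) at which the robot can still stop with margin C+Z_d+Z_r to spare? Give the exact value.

quadratic (1)·v² + (61/20)·v + (-12/25) = 0
  disc = (61/20)² − 4·(1)·(-12/25) = 4489/400 ; √disc = 67/20
  v_R = (−(61/20) + 67/20) / (2·(1)) = 3/20 m/s
check:
braking lasts T_s = (3/20)/(1/2) = 0.3000 s
reaction-phase robot travel = 0.1500·0.2500 = 0.0375 m
robot covers 0.1500·0.3000 − ½·0.5000·0.3000² = 0.0225 m while stopping
human closes 1.4000·0.5500 = 0.7700 m
margins: 0.0200+0.0800+0.0500 = 0.1500 m
sum ≈ 0.0375+0.0225+0.7700+0.1500 ≈ 0.9800 m = S ✓

v_R_max = 3/20 m/s = 0.1500 m/s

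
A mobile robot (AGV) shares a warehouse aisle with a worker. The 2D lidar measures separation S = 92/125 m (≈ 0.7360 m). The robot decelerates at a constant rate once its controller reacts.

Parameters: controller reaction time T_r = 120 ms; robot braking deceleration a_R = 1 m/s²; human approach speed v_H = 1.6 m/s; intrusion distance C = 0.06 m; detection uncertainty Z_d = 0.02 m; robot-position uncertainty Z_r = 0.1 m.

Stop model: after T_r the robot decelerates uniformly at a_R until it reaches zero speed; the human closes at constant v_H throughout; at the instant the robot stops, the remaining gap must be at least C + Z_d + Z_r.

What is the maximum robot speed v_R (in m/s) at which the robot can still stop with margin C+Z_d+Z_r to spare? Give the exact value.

v_R_max = 1/5 m/s = 0.2000 m/s

collect terms ⇒ (1/2)·v_R² + (43/25)·v_R + (-91/250) = 0
  disc = (43/25)² − 4·(1/2)·(-91/250) = 2304/625 ; √disc = 48/25
  v_R = (−(43/25) + 48/25) / (2·(1/2)) = 1/5 m/s
check:
stop time T_s = (1/5)/1 = 0.2000 s
robot in T_r: 0.2000·0.1200 = 0.0240 m
robot under decel: 0.2000²/(2·1.0000) = 0.0200 m
person approaches 1.6000·(0.1200+0.2000) = 0.5120 m
C+Z_d+Z_r = 0.0600+0.0200+0.1000 = 0.1800 m
sum ≈ 0.0240+0.0200+0.5120+0.1800 ≈ 0.7360 m = S ✓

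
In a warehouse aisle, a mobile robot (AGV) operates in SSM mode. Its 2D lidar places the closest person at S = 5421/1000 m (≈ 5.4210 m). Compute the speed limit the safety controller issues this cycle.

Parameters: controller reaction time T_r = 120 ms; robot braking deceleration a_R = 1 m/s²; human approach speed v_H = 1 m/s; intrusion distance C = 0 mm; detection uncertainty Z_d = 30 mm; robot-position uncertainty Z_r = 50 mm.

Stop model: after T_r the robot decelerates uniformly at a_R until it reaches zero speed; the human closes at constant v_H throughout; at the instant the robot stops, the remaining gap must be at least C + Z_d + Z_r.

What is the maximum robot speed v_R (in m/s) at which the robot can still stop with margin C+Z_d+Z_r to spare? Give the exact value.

at the boundary: (1/2)·v² + (28/25)·v + (-5221/1000) = 0
  disc = (28/25)² − 4·(1/2)·(-5221/1000) = 29241/2500 ; √disc = 171/50
  v_R = (−(28/25) + 171/50) / (2·(1/2)) = 23/10 m/s
check:
braking lasts T_s = (23/10)/1 = 2.3000 s
reaction-phase robot travel = 2.3000·0.1200 = 0.2760 m
robot covers 2.3000·2.3000 − ½·1.0000·2.3000² = 2.6450 m while stopping
human over T_r+T_s: 1.0000·(0.1200+2.3000) = 2.4200 m
residual clearance needed = 0.0000+0.0300+0.0500 = 0.0800 m
sum ≈ 0.2760+2.6450+2.4200+0.0800 ≈ 5.4210 m = S ✓

v_R_max = 23/10 m/s = 2.3000 m/s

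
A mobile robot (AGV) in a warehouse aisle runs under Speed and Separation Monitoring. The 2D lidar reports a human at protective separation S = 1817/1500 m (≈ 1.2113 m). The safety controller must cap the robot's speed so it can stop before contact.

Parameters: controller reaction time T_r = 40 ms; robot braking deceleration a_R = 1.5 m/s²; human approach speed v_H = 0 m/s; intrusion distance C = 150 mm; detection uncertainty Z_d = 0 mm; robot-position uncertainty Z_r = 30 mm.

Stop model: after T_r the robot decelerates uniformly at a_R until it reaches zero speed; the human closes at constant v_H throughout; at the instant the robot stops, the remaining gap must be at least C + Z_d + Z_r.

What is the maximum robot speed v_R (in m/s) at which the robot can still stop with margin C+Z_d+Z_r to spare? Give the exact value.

v_R_max = 17/10 m/s = 1.7000 m/s

collect terms ⇒ (1/3)·v_R² + (1/25)·v_R + (-1547/1500) = 0
  disc = (1/25)² − 4·(1/3)·(-1547/1500) = 7744/5625 ; √disc = 88/75
  v_R = (−(1/25) + 88/75) / (2·(1/3)) = 17/10 m/s
check:
stop time T_s = (17/10)/(3/2) = 1.1333 s
reaction-phase robot travel = 1.7000·0.0400 = 0.0680 m
robot covers 1.7000·1.1333 − ½·1.5000·1.1333² = 0.9633 m while stopping
person approaches 0.0000·(0.0400+1.1333) = 0.0000 m
residual clearance needed = 0.1500+0.0000+0.0300 = 0.1800 m
sum ≈ 0.0680+0.9633+0.0000+0.1800 ≈ 1.2113 m = S ✓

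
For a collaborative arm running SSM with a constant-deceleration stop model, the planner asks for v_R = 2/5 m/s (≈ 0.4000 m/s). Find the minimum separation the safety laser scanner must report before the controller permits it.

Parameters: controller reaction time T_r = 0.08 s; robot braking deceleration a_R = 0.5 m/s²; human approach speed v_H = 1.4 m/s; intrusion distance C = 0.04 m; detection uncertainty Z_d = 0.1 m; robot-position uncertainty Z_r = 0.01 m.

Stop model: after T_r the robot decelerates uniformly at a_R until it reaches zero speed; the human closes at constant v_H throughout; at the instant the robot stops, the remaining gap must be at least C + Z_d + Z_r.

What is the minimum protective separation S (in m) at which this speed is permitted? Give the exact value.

stop time T_s = (2/5)/(1/2) = 0.8000 s
reaction-phase robot travel = 0.4000·0.0800 = 0.0320 m
robot under decel: 0.4000²/(2·0.5000) = 0.1600 m
human closes 1.4000·0.8800 = 1.2320 m
C+Z_d+Z_r = 0.0400+0.1000+0.0100 = 0.1500 m
S_min ≈ 0.0320+0.1600+1.2320+0.1500  ⇒  S_min = 787/500 m

S_min = 787/500 m = 1.5740 m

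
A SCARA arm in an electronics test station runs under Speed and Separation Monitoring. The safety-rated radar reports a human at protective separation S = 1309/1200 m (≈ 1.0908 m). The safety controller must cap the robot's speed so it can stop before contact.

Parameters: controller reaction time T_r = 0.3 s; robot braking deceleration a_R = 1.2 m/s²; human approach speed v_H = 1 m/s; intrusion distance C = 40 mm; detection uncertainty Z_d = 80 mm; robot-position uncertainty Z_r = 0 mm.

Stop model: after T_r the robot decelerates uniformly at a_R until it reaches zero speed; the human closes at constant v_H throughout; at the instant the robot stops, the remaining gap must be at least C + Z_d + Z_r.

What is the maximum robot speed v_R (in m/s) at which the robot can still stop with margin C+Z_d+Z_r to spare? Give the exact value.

v_R_max = 1/2 m/s = 0.5000 m/s

at the boundary: (5/12)·v² + (17/15)·v + (-161/240) = 0
  disc = (17/15)² − 4·(5/12)·(-161/240) = 961/400 ; √disc = 31/20
  v_R = (−(17/15) + 31/20) / (2·(5/12)) = 1/2 m/s
check:
T_s = v_R/a_R = (1/2)/(6/5) = 0.4167 s
robot covers v_R·T_r = 0.5000·0.3000 = 0.1500 m before braking
robot covers 0.5000·0.4167 − ½·1.2000·0.4167² = 0.1042 m while stopping
human over T_r+T_s: 1.0000·(0.3000+0.4167) = 0.7167 m
C+Z_d+Z_r = 0.0400+0.0800+0.0000 = 0.1200 m
sum ≈ 0.1500+0.1042+0.7167+0.1200 ≈ 1.0908 m = S ✓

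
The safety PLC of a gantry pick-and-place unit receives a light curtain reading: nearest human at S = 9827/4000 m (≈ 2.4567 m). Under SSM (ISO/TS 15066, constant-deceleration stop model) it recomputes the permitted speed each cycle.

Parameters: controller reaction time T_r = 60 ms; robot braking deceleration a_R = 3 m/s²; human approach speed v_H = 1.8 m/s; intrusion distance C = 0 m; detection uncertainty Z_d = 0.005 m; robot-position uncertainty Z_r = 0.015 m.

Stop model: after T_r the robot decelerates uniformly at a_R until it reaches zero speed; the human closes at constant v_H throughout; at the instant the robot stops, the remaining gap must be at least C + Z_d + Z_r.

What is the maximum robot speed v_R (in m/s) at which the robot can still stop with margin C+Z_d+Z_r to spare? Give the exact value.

v_R_max = 9/4 m/s = 2.2500 m/s

collect terms ⇒ (1/6)·v_R² + (33/50)·v_R + (-1863/800) = 0
  disc = (33/50)² − 4·(1/6)·(-1863/800) = 19881/10000 ; √disc = 141/100
  v_R = (−(33/50) + 141/100) / (2·(1/6)) = 9/4 m/s
check:
T_s = v_R/a_R = (9/4)/3 = 0.7500 s
robot covers v_R·T_r = 2.2500·0.0600 = 0.1350 m before braking
robot covers 2.2500·0.7500 − ½·3.0000·0.7500² = 0.8438 m while stopping
human closes 1.8000·0.8100 = 1.4580 m
margins: 0.0000+0.0050+0.0150 = 0.0200 m
sum ≈ 0.1350+0.8438+1.4580+0.0200 ≈ 2.4567 m = S ✓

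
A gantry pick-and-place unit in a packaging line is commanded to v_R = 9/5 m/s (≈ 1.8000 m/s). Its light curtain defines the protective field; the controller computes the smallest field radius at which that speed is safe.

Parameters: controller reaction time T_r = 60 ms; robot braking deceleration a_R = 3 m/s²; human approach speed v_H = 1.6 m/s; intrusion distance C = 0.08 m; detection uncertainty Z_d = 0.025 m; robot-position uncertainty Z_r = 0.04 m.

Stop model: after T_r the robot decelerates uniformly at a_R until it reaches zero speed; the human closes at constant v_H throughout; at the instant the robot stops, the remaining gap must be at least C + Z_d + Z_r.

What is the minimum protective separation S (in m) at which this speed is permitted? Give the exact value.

braking lasts T_s = (9/5)/3 = 0.6000 s
robot covers v_R·T_r = 1.8000·0.0600 = 0.1080 m before braking
braking distance = 1.8000²/(2·3.0000) = 0.5400 m
human over T_r+T_s: 1.6000·(0.0600+0.6000) = 1.0560 m
margins: 0.0800+0.0250+0.0400 = 0.1450 m
S_min ≈ 0.1080+0.5400+1.0560+0.1450  ⇒  S_min = 1849/1000 m

S_min = 1849/1000 m = 1.8490 m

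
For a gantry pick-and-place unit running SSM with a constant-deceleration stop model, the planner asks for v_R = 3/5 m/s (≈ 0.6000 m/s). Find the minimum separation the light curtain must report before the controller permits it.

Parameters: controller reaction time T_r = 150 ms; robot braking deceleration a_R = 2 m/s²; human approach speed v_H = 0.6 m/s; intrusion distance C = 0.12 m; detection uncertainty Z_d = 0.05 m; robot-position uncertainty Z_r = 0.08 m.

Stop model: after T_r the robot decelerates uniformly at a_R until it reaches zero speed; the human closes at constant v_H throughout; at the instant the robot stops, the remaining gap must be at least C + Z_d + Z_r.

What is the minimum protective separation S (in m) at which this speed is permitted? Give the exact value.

braking lasts T_s = (3/5)/2 = 0.3000 s
robot in T_r: 0.6000·0.1500 = 0.0900 m
robot covers 0.6000·0.3000 − ½·2.0000·0.3000² = 0.0900 m while stopping
human closes 0.6000·0.4500 = 0.2700 m
margins: 0.1200+0.0500+0.0800 = 0.2500 m
S_min ≈ 0.0900+0.0900+0.2700+0.2500  ⇒  S_min = 7/10 m

S_min = 7/10 m = 0.7000 m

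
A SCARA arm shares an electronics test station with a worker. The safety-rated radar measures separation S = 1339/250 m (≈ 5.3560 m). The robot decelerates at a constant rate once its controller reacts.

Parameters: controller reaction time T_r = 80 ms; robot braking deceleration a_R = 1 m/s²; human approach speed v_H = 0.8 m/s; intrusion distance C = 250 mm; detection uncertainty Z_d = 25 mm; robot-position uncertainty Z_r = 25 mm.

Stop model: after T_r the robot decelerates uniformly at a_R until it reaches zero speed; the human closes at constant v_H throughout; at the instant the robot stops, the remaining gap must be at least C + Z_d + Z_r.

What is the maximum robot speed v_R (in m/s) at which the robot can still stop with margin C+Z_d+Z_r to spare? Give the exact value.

v_R_max = 12/5 m/s = 2.4000 m/s

quadratic (1/2)·v² + (22/25)·v + (-624/125) = 0
  disc = (22/25)² − 4·(1/2)·(-624/125) = 6724/625 ; √disc = 82/25
  v_R = (−(22/25) + 82/25) / (2·(1/2)) = 12/5 m/s
check:
braking lasts T_s = (12/5)/1 = 2.4000 s
reaction-phase robot travel = 2.4000·0.0800 = 0.1920 m
robot under decel: 2.4000²/(2·1.0000) = 2.8800 m
human over T_r+T_s: 0.8000·(0.0800+2.4000) = 1.9840 m
C+Z_d+Z_r = 0.2500+0.0250+0.0250 = 0.3000 m
sum ≈ 0.1920+2.8800+1.9840+0.3000 ≈ 5.3560 m = S ✓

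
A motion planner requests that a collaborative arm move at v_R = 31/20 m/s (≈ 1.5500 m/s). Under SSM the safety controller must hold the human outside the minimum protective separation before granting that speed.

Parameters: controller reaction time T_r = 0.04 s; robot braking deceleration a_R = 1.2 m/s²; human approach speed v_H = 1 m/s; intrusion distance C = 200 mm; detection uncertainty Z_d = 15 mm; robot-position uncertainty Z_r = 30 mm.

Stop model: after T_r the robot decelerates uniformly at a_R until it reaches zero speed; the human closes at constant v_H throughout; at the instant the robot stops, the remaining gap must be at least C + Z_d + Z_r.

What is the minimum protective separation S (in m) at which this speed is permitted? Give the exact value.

S_min = 63353/24000 m = 2.6397 m

T_s = v_R/a_R = (31/20)/(6/5) = 1.2917 s
robot covers v_R·T_r = 1.5500·0.0400 = 0.0620 m before braking
robot under decel: 1.5500²/(2·1.2000) = 1.0010 m
human over T_r+T_s: 1.0000·(0.0400+1.2917) = 1.3317 m
margins: 0.2000+0.0150+0.0300 = 0.2450 m
S_min ≈ 0.0620+1.0010+1.3317+0.2450  ⇒  S_min = 63353/24000 m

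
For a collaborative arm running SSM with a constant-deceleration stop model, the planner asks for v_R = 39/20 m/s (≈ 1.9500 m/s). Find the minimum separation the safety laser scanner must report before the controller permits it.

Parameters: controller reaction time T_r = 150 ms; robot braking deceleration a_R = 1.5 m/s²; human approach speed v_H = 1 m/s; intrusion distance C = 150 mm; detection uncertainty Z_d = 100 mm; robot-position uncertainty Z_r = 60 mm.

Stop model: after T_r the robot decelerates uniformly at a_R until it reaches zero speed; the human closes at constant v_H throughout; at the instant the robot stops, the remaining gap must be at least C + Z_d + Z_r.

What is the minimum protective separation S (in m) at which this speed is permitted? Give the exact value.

S_min = 83/25 m = 3.3200 m

braking lasts T_s = (39/20)/(3/2) = 1.3000 s
robot covers v_R·T_r = 1.9500·0.1500 = 0.2925 m before braking
braking distance = 1.9500²/(2·1.5000) = 1.2675 m
human over T_r+T_s: 1.0000·(0.1500+1.3000) = 1.4500 m
residual clearance needed = 0.1500+0.1000+0.0600 = 0.3100 m
S_min ≈ 0.2925+1.2675+1.4500+0.3100  ⇒  S_min = 83/25 m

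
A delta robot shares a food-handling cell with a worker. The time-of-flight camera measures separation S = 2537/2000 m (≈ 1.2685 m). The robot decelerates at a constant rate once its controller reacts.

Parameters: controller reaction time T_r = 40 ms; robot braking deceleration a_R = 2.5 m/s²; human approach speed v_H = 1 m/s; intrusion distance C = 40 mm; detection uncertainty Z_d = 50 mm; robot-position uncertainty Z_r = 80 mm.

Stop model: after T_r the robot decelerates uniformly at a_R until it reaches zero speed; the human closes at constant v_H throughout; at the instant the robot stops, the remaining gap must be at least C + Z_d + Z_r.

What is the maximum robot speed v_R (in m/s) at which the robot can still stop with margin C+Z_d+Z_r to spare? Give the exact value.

v_R_max = 29/20 m/s = 1.4500 m/s

quadratic (1/5)·v² + (11/25)·v + (-2117/2000) = 0
  disc = (11/25)² − 4·(1/5)·(-2117/2000) = 2601/2500 ; √disc = 51/50
  v_R = (−(11/25) + 51/50) / (2·(1/5)) = 29/20 m/s
check:
T_s = v_R/a_R = (29/20)/(5/2) = 0.5800 s
robot in T_r: 1.4500·0.0400 = 0.0580 m
robot covers 1.4500·0.5800 − ½·2.5000·0.5800² = 0.4205 m while stopping
human over T_r+T_s: 1.0000·(0.0400+0.5800) = 0.6200 m
margins: 0.0400+0.0500+0.0800 = 0.1700 m
sum ≈ 0.0580+0.4205+0.6200+0.1700 ≈ 1.2685 m = S ✓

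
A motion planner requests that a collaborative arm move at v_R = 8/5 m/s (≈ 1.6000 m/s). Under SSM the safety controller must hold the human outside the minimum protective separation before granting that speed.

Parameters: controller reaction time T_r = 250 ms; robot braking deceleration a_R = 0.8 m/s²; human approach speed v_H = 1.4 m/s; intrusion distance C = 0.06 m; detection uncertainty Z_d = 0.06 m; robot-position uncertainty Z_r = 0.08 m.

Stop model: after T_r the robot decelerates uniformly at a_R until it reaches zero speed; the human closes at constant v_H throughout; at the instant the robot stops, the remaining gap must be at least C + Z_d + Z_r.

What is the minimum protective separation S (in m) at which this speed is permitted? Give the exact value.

S_min = 107/20 m = 5.3500 m

T_s = v_R/a_R = (8/5)/(4/5) = 2.0000 s
robot covers v_R·T_r = 1.6000·0.2500 = 0.4000 m before braking
robot covers 1.6000·2.0000 − ½·0.8000·2.0000² = 1.6000 m while stopping
person approaches 1.4000·(0.2500+2.0000) = 3.1500 m
C+Z_d+Z_r = 0.0600+0.0600+0.0800 = 0.2000 m
S_min ≈ 0.4000+1.6000+3.1500+0.2000  ⇒  S_min = 107/20 m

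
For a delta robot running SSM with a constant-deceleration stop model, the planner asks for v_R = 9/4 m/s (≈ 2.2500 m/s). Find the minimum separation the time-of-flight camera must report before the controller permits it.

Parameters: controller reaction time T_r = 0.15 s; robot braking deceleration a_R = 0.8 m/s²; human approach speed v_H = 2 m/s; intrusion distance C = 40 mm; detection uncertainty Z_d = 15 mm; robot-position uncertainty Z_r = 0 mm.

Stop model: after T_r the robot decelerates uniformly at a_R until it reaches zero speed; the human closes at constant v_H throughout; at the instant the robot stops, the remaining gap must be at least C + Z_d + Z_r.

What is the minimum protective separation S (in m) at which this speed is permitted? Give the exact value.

braking lasts T_s = (9/4)/(4/5) = 2.8125 s
robot in T_r: 2.2500·0.1500 = 0.3375 m
robot under decel: 2.2500²/(2·0.8000) = 3.1641 m
person approaches 2.0000·(0.1500+2.8125) = 5.9250 m
residual clearance needed = 0.0400+0.0150+0.0000 = 0.0550 m
S_min ≈ 0.3375+3.1641+5.9250+0.0550  ⇒  S_min = 30341/3200 m

S_min = 30341/3200 m = 9.4816 m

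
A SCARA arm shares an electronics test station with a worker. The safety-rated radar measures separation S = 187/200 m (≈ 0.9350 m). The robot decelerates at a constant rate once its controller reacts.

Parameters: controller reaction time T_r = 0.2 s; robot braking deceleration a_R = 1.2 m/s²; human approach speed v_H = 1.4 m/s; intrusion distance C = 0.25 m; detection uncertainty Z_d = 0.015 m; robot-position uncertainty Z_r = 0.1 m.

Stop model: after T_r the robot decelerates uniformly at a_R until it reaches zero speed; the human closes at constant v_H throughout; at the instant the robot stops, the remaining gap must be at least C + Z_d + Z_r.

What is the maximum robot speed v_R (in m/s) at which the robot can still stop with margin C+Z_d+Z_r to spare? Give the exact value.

v_R_max = 1/5 m/s = 0.2000 m/s

quadratic (5/12)·v² + (41/30)·v + (-29/100) = 0
  disc = (41/30)² − 4·(5/12)·(-29/100) = 529/225 ; √disc = 23/15
  v_R = (−(41/30) + 23/15) / (2·(5/12)) = 1/5 m/s
check:
braking lasts T_s = (1/5)/(6/5) = 0.1667 s
robot covers v_R·T_r = 0.2000·0.2000 = 0.0400 m before braking
robot under decel: 0.2000²/(2·1.2000) = 0.0167 m
human over T_r+T_s: 1.4000·(0.2000+0.1667) = 0.5133 m
residual clearance needed = 0.2500+0.0150+0.1000 = 0.3650 m
sum ≈ 0.0400+0.0167+0.5133+0.3650 ≈ 0.9350 m = S ✓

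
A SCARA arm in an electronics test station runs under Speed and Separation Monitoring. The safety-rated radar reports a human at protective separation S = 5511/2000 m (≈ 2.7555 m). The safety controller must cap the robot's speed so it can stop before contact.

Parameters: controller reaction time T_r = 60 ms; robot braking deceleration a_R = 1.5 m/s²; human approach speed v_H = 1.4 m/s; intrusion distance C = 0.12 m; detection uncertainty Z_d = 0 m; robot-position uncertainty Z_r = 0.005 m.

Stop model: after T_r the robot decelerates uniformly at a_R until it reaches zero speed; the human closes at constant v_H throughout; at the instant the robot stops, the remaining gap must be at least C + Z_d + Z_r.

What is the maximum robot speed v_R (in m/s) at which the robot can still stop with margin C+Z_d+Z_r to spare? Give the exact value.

quadratic (1/3)·v² + (149/150)·v + (-5093/2000) = 0
  disc = (149/150)² − 4·(1/3)·(-5093/2000) = 24649/5625 ; √disc = 157/75
  v_R = (−(149/150) + 157/75) / (2·(1/3)) = 33/20 m/s
check:
stop time T_s = (33/20)/(3/2) = 1.1000 s
robot in T_r: 1.6500·0.0600 = 0.0990 m
braking distance = 1.6500²/(2·1.5000) = 0.9075 m
human over T_r+T_s: 1.4000·(0.0600+1.1000) = 1.6240 m
margins: 0.1200+0.0000+0.0050 = 0.1250 m
sum ≈ 0.0990+0.9075+1.6240+0.1250 ≈ 2.7555 m = S ✓

v_R_max = 33/20 m/s = 1.6500 m/s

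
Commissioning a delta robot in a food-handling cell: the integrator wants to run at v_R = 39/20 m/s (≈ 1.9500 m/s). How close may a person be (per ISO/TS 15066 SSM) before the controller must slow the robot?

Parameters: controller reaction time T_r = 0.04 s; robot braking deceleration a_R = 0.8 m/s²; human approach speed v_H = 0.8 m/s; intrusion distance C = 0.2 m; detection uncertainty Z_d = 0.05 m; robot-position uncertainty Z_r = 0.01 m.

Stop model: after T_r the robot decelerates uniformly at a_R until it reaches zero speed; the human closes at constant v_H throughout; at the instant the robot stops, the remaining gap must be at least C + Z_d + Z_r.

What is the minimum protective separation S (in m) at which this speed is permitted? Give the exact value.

S_min = 15029/3200 m = 4.6966 m

T_s = v_R/a_R = (39/20)/(4/5) = 2.4375 s
robot in T_r: 1.9500·0.0400 = 0.0780 m
braking distance = 1.9500²/(2·0.8000) = 2.3766 m
human closes 0.8000·2.4775 = 1.9820 m
C+Z_d+Z_r = 0.2000+0.0500+0.0100 = 0.2600 m
S_min ≈ 0.0780+2.3766+1.9820+0.2600  ⇒  S_min = 15029/3200 m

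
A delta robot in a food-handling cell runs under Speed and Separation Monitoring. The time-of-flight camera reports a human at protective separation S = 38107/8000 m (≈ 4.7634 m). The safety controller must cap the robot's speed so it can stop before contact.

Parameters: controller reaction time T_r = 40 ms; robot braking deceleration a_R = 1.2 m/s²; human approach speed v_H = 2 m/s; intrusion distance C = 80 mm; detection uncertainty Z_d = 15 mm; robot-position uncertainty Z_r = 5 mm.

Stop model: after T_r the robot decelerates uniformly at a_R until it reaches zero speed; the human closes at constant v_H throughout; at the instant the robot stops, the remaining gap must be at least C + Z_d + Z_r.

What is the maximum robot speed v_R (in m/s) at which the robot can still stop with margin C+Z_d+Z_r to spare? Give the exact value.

quadratic (5/12)·v² + (128/75)·v + (-36667/8000) = 0
  disc = (128/75)² − 4·(5/12)·(-36667/8000) = 3798601/360000 ; √disc = 1949/600
  v_R = (−(128/75) + 1949/600) / (2·(5/12)) = 37/20 m/s
check:
T_s = v_R/a_R = (37/20)/(6/5) = 1.5417 s
reaction-phase robot travel = 1.8500·0.0400 = 0.0740 m
robot covers 1.8500·1.5417 − ½·1.2000·1.5417² = 1.4260 m while stopping
human closes 2.0000·1.5817 = 3.1633 m
margins: 0.0800+0.0150+0.0050 = 0.1000 m
sum ≈ 0.0740+1.4260+3.1633+0.1000 ≈ 4.7634 m = S ✓

v_R_max = 37/20 m/s = 1.8500 m/s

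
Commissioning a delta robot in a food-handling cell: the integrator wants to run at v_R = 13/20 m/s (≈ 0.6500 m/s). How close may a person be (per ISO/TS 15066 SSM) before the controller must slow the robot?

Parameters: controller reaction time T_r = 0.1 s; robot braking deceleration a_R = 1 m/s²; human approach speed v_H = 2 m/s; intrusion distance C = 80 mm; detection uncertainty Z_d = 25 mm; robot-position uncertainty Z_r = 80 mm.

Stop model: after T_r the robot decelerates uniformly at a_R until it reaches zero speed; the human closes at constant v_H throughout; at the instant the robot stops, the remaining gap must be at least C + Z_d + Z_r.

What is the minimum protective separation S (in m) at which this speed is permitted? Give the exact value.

S_min = 1569/800 m = 1.9612 m

stop time T_s = (13/20)/1 = 0.6500 s
robot covers v_R·T_r = 0.6500·0.1000 = 0.0650 m before braking
braking distance = 0.6500²/(2·1.0000) = 0.2112 m
human closes 2.0000·0.7500 = 1.5000 m
residual clearance needed = 0.0800+0.0250+0.0800 = 0.1850 m
S_min ≈ 0.0650+0.2112+1.5000+0.1850  ⇒  S_min = 1569/800 m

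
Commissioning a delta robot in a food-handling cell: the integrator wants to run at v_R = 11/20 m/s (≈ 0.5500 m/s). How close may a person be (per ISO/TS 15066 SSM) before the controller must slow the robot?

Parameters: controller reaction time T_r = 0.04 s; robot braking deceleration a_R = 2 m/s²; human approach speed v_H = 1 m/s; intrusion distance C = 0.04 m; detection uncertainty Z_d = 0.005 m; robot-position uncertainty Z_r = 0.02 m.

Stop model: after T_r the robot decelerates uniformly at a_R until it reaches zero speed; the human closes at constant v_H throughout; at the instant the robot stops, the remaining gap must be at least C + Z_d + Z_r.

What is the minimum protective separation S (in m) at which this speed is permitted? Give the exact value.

stop time T_s = (11/20)/2 = 0.2750 s
reaction-phase robot travel = 0.5500·0.0400 = 0.0220 m
robot under decel: 0.5500²/(2·2.0000) = 0.0756 m
human closes 1.0000·0.3150 = 0.3150 m
margins: 0.0400+0.0050+0.0200 = 0.0650 m
S_min ≈ 0.0220+0.0756+0.3150+0.0650  ⇒  S_min = 3821/8000 m

S_min = 3821/8000 m = 0.4776 m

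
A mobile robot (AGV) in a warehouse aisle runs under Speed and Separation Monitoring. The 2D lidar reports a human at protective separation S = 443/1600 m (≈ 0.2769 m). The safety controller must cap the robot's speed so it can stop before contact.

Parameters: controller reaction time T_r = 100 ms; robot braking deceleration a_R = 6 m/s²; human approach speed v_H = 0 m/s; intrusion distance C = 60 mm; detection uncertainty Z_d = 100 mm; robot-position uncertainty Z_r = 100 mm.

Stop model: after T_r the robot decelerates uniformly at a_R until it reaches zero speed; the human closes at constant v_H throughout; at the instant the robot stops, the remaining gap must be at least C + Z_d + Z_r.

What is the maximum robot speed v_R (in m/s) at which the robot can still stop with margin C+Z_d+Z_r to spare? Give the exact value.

v_R_max = 3/20 m/s = 0.1500 m/s

at the boundary: (1/12)·v² + (1/10)·v + (-27/1600) = 0
  disc = (1/10)² − 4·(1/12)·(-27/1600) = 1/64 ; √disc = 1/8
  v_R = (−(1/10) + 1/8) / (2·(1/12)) = 3/20 m/s
check:
stop time T_s = (3/20)/6 = 0.0250 s
robot in T_r: 0.1500·0.1000 = 0.0150 m
robot covers 0.1500·0.0250 − ½·6.0000·0.0250² = 0.0019 m while stopping
human closes 0.0000·0.1250 = 0.0000 m
C+Z_d+Z_r = 0.0600+0.1000+0.1000 = 0.2600 m
sum ≈ 0.0150+0.0019+0.0000+0.2600 ≈ 0.2769 m = S ✓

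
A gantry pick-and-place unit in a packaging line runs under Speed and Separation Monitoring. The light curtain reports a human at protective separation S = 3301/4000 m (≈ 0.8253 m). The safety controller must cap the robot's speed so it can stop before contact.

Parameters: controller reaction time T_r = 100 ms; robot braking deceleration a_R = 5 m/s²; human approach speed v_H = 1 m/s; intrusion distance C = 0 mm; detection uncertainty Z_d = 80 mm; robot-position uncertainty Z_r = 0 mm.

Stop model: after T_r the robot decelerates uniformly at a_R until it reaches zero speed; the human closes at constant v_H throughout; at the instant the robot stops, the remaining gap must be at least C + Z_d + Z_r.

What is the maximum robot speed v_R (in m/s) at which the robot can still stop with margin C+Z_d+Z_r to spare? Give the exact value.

collect terms ⇒ (1/10)·v_R² + (3/10)·v_R + (-2581/4000) = 0
  disc = (3/10)² − 4·(1/10)·(-2581/4000) = 3481/10000 ; √disc = 59/100
  v_R = (−(3/10) + 59/100) / (2·(1/10)) = 29/20 m/s
check:
stop time T_s = (29/20)/5 = 0.2900 s
robot covers v_R·T_r = 1.4500·0.1000 = 0.1450 m before braking
robot covers 1.4500·0.2900 − ½·5.0000·0.2900² = 0.2102 m while stopping
human closes 1.0000·0.3900 = 0.3900 m
residual clearance needed = 0.0000+0.0800+0.0000 = 0.0800 m
sum ≈ 0.1450+0.2102+0.3900+0.0800 ≈ 0.8253 m = S ✓

v_R_max = 29/20 m/s = 1.4500 m/s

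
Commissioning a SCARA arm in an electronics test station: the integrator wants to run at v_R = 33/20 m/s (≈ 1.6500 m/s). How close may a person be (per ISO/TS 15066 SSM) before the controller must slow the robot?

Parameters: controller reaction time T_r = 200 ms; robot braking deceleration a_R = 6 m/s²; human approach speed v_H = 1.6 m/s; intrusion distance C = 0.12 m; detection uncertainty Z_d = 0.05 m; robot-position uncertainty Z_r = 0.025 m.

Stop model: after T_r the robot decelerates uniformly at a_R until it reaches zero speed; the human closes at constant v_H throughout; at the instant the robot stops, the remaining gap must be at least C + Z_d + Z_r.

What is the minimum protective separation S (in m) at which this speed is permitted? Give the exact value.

stop time T_s = (33/20)/6 = 0.2750 s
reaction-phase robot travel = 1.6500·0.2000 = 0.3300 m
robot under decel: 1.6500²/(2·6.0000) = 0.2269 m
person approaches 1.6000·(0.2000+0.2750) = 0.7600 m
residual clearance needed = 0.1200+0.0500+0.0250 = 0.1950 m
S_min ≈ 0.3300+0.2269+0.7600+0.1950  ⇒  S_min = 2419/1600 m

S_min = 2419/1600 m = 1.5119 m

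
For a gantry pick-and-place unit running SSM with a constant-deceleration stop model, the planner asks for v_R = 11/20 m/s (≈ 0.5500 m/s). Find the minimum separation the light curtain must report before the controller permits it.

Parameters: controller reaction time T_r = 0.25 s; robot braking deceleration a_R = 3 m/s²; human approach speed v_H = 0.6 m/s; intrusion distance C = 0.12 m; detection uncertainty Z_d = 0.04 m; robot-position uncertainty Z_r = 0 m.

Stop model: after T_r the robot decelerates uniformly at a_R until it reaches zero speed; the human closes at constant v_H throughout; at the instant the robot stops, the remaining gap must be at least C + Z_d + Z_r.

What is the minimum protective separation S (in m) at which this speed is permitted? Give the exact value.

S_min = 1459/2400 m = 0.6079 m

T_s = v_R/a_R = (11/20)/3 = 0.1833 s
robot covers v_R·T_r = 0.5500·0.2500 = 0.1375 m before braking
robot under decel: 0.5500²/(2·3.0000) = 0.0504 m
human over T_r+T_s: 0.6000·(0.2500+0.1833) = 0.2600 m
residual clearance needed = 0.1200+0.0400+0.0000 = 0.1600 m
S_min ≈ 0.1375+0.0504+0.2600+0.1600  ⇒  S_min = 1459/2400 m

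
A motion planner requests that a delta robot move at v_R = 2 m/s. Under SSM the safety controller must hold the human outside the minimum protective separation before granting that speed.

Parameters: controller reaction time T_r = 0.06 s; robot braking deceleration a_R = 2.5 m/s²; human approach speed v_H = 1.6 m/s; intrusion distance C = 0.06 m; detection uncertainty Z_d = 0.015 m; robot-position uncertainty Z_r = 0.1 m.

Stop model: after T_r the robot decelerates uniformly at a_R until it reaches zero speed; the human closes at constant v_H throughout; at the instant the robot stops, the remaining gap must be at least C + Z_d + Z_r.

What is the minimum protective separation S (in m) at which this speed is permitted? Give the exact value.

braking lasts T_s = 2/(5/2) = 0.8000 s
robot covers v_R·T_r = 2.0000·0.0600 = 0.1200 m before braking
robot covers 2.0000·0.8000 − ½·2.5000·0.8000² = 0.8000 m while stopping
human over T_r+T_s: 1.6000·(0.0600+0.8000) = 1.3760 m
margins: 0.0600+0.0150+0.1000 = 0.1750 m
S_min ≈ 0.1200+0.8000+1.3760+0.1750  ⇒  S_min = 2471/1000 m

S_min = 2471/1000 m = 2.4710 m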